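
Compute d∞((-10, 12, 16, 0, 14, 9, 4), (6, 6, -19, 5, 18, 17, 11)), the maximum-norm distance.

max(|x_i - y_i|) = max(|-10 - 6|, |12 - 6|, |16 - (-19)|, |0 - 5|, |14 - 18|, |9 - 17|, |4 - 11|) = max(16, 6, 35, 5, 4, 8, 7) = 35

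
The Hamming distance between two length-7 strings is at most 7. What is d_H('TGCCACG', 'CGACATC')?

Differing positions: 1, 3, 6, 7. Hamming distance = 4. The maximum possible Hamming distance for length-7 strings is 7, so d_H/7 = 4/7 ≈ 0.5714.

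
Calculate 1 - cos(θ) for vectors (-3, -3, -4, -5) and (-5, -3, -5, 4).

With u = (-3, -3, -4, -5), v = (-5, -3, -5, 4):
u·v = (-3)·(-5) + (-3)·(-3) + (-4)·(-5) + (-5)·4 = 15 + 9 + 20 + (-20) = 24.
|u| = √((-3)² + (-3)² + (-4)² + (-5)²) = √59, |v| = √((-5)² + (-3)² + (-5)² + 4²) = √75, so |u||v| = √(59·75) = √4425.
cos θ = (u·v)/(|u||v|) = 24/√4425 ≈ 0.3608
Cosine distance = 1 - cos θ ≈ 1 - 0.3608 = 0.6392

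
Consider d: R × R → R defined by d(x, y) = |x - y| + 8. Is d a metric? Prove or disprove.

No. d fails identity of indiscernibles (specifically d(x,x) = 0): d(4, 4) = |4 - 4| + 8 = 0 + 8 = 8 ≠ 0.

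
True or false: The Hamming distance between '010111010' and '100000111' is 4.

Differing positions: 1, 2, 4, 5, 6, 7, 9. Hamming distance = 7, so the claim that d_H = 4 is false.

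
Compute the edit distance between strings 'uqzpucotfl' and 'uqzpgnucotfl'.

Let D[i][j] be the edit distance between the first i characters of 'uqzpucotfl' and the first j characters of 'uqzpgnucotfl', with D[i][0] = i, D[0][j] = j, and D[i][j] = D[i-1][j-1] if the characters match, else 1 + min(D[i-1][j], D[i][j-1], D[i-1][j-1]). Filling the table (rows: prefixes of 'uqzpucotfl', columns: prefixes of 'uqzpgnucotfl'):
     ε  u  q  z  p  g  n  u  c  o  t  f  l
  ε  0  1  2  3  4  5  6  7  8  9 10 11 12
  u  1  0  1  2  3  4  5  6  7  8  9 10 11
  q  2  1  0  1  2  3  4  5  6  7  8  9 10
  z  3  2  1  0  1  2  3  4  5  6  7  8  9
  p  4  3  2  1  0  1  2  3  4  5  6  7  8
  u  5  4  3  2  1  1  2  2  3  4  5  6  7
  c  6  5  4  3  2  2  2  3  2  3  4  5  6
  o  7  6  5  4  3  3  3  3  3  2  3  4  5
  t  8  7  6  5  4  4  4  4  4  3  2  3  4
  f  9  8  7  6  5  5  5  5  5  4  3  2  3
  l 10  9  8  7  6  6  6  6  6  5  4  3  2
The bottom-right entry gives D[10][12] = 2, so no sequence of fewer than 2 edits works. Backtracking through the table gives one optimal edit sequence (2 edits):
  uqzpucotfl → uqzpgucotfl (ins g @5)
  uqzpgucotfl → uqzpgnucotfl (ins n @6)
Edit distance = 2.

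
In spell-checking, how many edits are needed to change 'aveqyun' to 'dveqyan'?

Let D[i][j] be the edit distance between the first i characters of 'aveqyun' and the first j characters of 'dveqyan', with D[i][0] = i, D[0][j] = j, and D[i][j] = D[i-1][j-1] if the characters match, else 1 + min(D[i-1][j], D[i][j-1], D[i-1][j-1]). Filling the table (rows: prefixes of 'aveqyun', columns: prefixes of 'dveqyan'):
     ε  d  v  e  q  y  a  n
  ε  0  1  2  3  4  5  6  7
  a  1  1  2  3  4  5  5  6
  v  2  2  1  2  3  4  5  6
  e  3  3  2  1  2  3  4  5
  q  4  4  3  2  1  2  3  4
  y  5  5  4  3  2  1  2  3
  u  6  6  5  4  3  2  2  3
  n  7  7  6  5  4  3  3  2
The bottom-right entry gives D[7][7] = 2, so no sequence of fewer than 2 edits works. Backtracking through the table gives one optimal edit sequence (2 edits):
  aveqyun → dveqyun (sub a→d @1)
  dveqyun → dveqyan (sub u→a @6)
Edit distance = 2.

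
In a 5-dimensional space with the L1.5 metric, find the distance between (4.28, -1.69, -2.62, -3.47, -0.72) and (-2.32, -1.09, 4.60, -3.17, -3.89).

(Σ|x_i - y_i|^1.5)^(1/1.5) = (|4.28 - (-2.32)|^1.5 + |-1.69 - (-1.09)|^1.5 + |-2.62 - 4.6|^1.5 + |-3.47 - (-3.17)|^1.5 + |-0.72 - (-3.89)|^1.5)^(1/1.5)
= (6.6^1.5 + 0.6^1.5 + 7.22^1.5 + 0.3^1.5 + 3.17^1.5)^(1/1.5) ≈ (16.9557 + 0.4648 + 19.4002 + 0.1643 + 5.644)^(1/1.5) = (42.629)^(1/1.5) ≈ 12.2031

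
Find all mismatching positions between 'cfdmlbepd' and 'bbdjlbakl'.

Differing positions: 1, 2, 4, 7, 8, 9. Hamming distance = 6.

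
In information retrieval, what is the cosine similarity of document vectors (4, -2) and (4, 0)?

With u = (4, -2), v = (4, 0):
u·v = 4·4 + (-2)·0 = 16 + 0 = 16.
|u| = √(4² + (-2)²) = √20, |v| = √(4² + 0²) = √16, so |u||v| = √(20·16) = √320.
cos θ = (u·v)/(|u||v|) = 16/√320 ≈ 0.8944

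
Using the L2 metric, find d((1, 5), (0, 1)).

√(Σ(x_i - y_i)²) = √((1 - 0)² + (5 - 1)²)
= √(1² + 4²) = √(1 + 16) = √17 ≈ 4.1231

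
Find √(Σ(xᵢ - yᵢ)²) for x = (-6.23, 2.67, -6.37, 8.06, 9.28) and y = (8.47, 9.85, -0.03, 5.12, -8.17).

√(Σ(x_i - y_i)²) = √((-6.23 - 8.47)² + (2.67 - 9.85)² + (-6.37 - (-0.03))² + (8.06 - 5.12)² + (9.28 - (-8.17))²)
= √((-14.7)² + (-7.18)² + (-6.34)² + 2.94² + 17.45²) = √(216.09 + 51.5524 + 40.1956 + 8.6436 + 304.5025) = √620.9841 ≈ 24.9196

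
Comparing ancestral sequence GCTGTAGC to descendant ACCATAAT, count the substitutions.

Differing positions: 1, 3, 4, 7, 8. Hamming distance = 5.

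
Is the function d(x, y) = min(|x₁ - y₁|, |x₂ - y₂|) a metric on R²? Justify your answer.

No. d fails identity of indiscernibles: take x = (1, 0) and y = (1, 6). Then d(x,y) = min(|1 - 1|, |0 - 6|) = min(0, 6) = 0, yet x ≠ y.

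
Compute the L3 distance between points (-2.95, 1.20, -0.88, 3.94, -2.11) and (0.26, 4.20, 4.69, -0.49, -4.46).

(Σ|x_i - y_i|^3)^(1/3) = (|-2.95 - 0.26|^3 + |1.2 - 4.2|^3 + |-0.88 - 4.69|^3 + |3.94 - (-0.49)|^3 + |-2.11 - (-4.46)|^3)^(1/3)
= (3.21^3 + 3^3 + 5.57^3 + 4.43^3 + 2.35^3)^(1/3) ≈ (33.0762 + 27 + 172.8087 + 86.9383 + 12.9779)^(1/3) = (332.8011)^(1/3) ≈ 6.9299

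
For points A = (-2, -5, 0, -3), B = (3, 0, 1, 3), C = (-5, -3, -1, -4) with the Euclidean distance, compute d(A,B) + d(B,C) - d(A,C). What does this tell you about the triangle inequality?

d(A,B) = √(5² + 5² + 1² + 6²) = √87 ≈ 9.3274, d(B,C) = √(8² + 3² + 2² + 7²) = √126 ≈ 11.225, d(A,C) = √(3² + 2² + 1² + 1²) = √15 ≈ 3.873.
d(A,B) + d(B,C) - d(A,C) = 9.3274 + 11.225 - 3.873 = 20.5524 - 3.873 = 16.6794 (to 4 decimal places). This is ≥ 0, so the triangle inequality holds for these points.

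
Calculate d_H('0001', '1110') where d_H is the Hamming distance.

Differing positions: 1, 2, 3, 4. Hamming distance = 4.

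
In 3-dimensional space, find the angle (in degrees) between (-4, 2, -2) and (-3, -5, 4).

With u = (-4, 2, -2), v = (-3, -5, 4):
u·v = (-4)·(-3) + 2·(-5) + (-2)·4 = 12 + (-10) + (-8) = -6.
|u| = √((-4)² + 2² + (-2)²) = √24, |v| = √((-3)² + (-5)² + 4²) = √50, so |u||v| = √(24·50) = √1200.
cos θ = (u·v)/(|u||v|) = -6/√1200 ≈ -0.173205
θ = arccos(-0.173205) ≈ 99.97°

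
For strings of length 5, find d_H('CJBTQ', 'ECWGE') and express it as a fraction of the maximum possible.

Differing positions: 1, 2, 3, 4, 5. Hamming distance = 5. The maximum possible Hamming distance for length-5 strings is 5, so d_H/5 = 5/5 = 1.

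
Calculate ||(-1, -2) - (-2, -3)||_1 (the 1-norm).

Σ|x_i - y_i| = |-1 - (-2)| + |-2 - (-3)| = 1 + 1 = 2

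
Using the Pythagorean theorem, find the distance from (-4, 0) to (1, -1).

√(Σ(x_i - y_i)²) = √((-4 - 1)² + (0 - (-1))²)
= √((-5)² + 1²) = √(25 + 1) = √26 ≈ 5.099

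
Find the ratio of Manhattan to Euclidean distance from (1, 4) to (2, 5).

L1 = |1 - 2| + |4 - 5| = 1 + 1 = 2
L2 = √(1² + 1²) = √2 ≈ 1.4142
L1 ≥ L2 always (equality iff movement is along one axis); L1 > L2 here.
Ratio L1/L2 = 2/√2 ≈ 1.4142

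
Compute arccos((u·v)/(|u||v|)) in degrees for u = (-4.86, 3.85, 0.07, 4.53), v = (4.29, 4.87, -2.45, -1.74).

With u = (-4.86, 3.85, 0.07, 4.53), v = (4.29, 4.87, -2.45, -1.74):
u·v = (-4.86)·4.29 + 3.85·4.87 + 0.07·(-2.45) + 4.53·(-1.74) = (-20.8494) + 18.7495 + (-0.1715) + (-7.8822) = -10.1536.
|u| = √((-4.86)² + 3.85² + 0.07² + 4.53²) = √(23.6196 + 14.8225 + 0.0049 + 20.5209) = √58.9679, |v| = √(4.29² + 4.87² + (-2.45)² + (-1.74)²) = √(18.4041 + 23.7169 + 6.0025 + 3.0276) = √51.1511.
cos θ = (u·v)/(|u||v|) = -10.1536/(√58.9679·√51.1511) ≈ -0.184878
θ = arccos(-0.184878) ≈ 100.65°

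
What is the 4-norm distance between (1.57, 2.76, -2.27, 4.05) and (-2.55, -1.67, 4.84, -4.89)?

(Σ|x_i - y_i|^4)^(1/4) = (|1.57 - (-2.55)|^4 + |2.76 - (-1.67)|^4 + |-2.27 - 4.84|^4 + |4.05 - (-4.89)|^4)^(1/4)
= (4.12^4 + 4.43^4 + 7.11^4 + 8.94^4)^(1/4) ≈ (288.1303 + 385.1367 + 2555.5148 + 6387.7818)^(1/4) = (9616.5636)^(1/4) ≈ 9.9027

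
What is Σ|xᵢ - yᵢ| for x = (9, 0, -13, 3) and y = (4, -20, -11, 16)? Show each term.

Σ|x_i - y_i| = |9 - 4| + |0 - (-20)| + |-13 - (-11)| + |3 - 16| = 5 + 20 + 2 + 13 = 40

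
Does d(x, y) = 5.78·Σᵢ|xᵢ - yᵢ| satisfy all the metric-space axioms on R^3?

Yes. The L1 (Manhattan) norm induces a metric on R^3, and multiplying a metric by a positive constant 5.78 > 0 preserves all four axioms: non-negativity (5.78·||x-y|| ≥ 0), identity (5.78·||x-y|| = 0 ⟺ ||x-y|| = 0 ⟺ x = y), symmetry (||x-y|| = ||y-x||), and the triangle inequality (5.78·||x-z|| ≤ 5.78·||x-y|| + 5.78·||y-z||). So d is a metric.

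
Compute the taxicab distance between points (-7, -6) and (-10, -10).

Σ|x_i - y_i| = |-7 - (-10)| + |-6 - (-10)| = 3 + 4 = 7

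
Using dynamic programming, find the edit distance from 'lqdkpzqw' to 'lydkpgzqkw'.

Let D[i][j] be the edit distance between the first i characters of 'lqdkpzqw' and the first j characters of 'lydkpgzqkw', with D[i][0] = i, D[0][j] = j, and D[i][j] = D[i-1][j-1] if the characters match, else 1 + min(D[i-1][j], D[i][j-1], D[i-1][j-1]). Filling the table (rows: prefixes of 'lqdkpzqw', columns: prefixes of 'lydkpgzqkw'):
     ε  l  y  d  k  p  g  z  q  k  w
  ε  0  1  2  3  4  5  6  7  8  9 10
  l  1  0  1  2  3  4  5  6  7  8  9
  q  2  1  1  2  3  4  5  6  6  7  8
  d  3  2  2  1  2  3  4  5  6  7  8
  k  4  3  3  2  1  2  3  4  5  6  7
  p  5  4  4  3  2  1  2  3  4  5  6
  z  6  5  5  4  3  2  2  2  3  4  5
  q  7  6  6  5  4  3  3  3  2  3  4
  w  8  7  7  6  5  4  4  4  3  3  3
The bottom-right entry gives D[8][10] = 3, so no sequence of fewer than 3 edits works. Backtracking through the table gives one optimal edit sequence (3 edits):
  lqdkpzqw → lydkpzqw (sub q→y @2)
  lydkpzqw → lydkpgzqw (ins g @6)
  lydkpgzqw → lydkpgzqkw (ins k @9)
Edit distance = 3.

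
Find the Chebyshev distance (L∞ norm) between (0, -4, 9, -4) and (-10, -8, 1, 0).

max(|x_i - y_i|) = max(|0 - (-10)|, |-4 - (-8)|, |9 - 1|, |-4 - 0|) = max(10, 4, 8, 4) = 10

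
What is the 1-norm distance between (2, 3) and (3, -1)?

Σ|x_i - y_i| = |2 - 3| + |3 - (-1)| = 1 + 4 = 5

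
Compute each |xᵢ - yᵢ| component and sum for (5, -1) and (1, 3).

Σ|x_i - y_i| = |5 - 1| + |-1 - 3| = 4 + 4 = 8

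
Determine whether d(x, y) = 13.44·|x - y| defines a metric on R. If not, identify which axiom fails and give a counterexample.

Yes. Since |x - y| is a metric on R and 13.44 > 0, the positive scalar multiple 13.44·|x - y| is also a metric: scaling by a positive constant preserves non-negativity, identity (d=0 ⟺ |x-y|=0 ⟺ x=y), symmetry, and the triangle inequality.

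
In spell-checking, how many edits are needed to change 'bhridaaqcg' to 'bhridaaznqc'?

Let D[i][j] be the edit distance between the first i characters of 'bhridaaqcg' and the first j characters of 'bhridaaznqc', with D[i][0] = i, D[0][j] = j, and D[i][j] = D[i-1][j-1] if the characters match, else 1 + min(D[i-1][j], D[i][j-1], D[i-1][j-1]). Filling the table (rows: prefixes of 'bhridaaqcg', columns: prefixes of 'bhridaaznqc'):
     ε  b  h  r  i  d  a  a  z  n  q  c
  ε  0  1  2  3  4  5  6  7  8  9 10 11
  b  1  0  1  2  3  4  5  6  7  8  9 10
  h  2  1  0  1  2  3  4  5  6  7  8  9
  r  3  2  1  0  1  2  3  4  5  6  7  8
  i  4  3  2  1  0  1  2  3  4  5  6  7
  d  5  4  3  2  1  0  1  2  3  4  5  6
  a  6  5  4  3  2  1  0  1  2  3  4  5
  a  7  6  5  4  3  2  1  0  1  2  3  4
  q  8  7  6  5  4  3  2  1  1  2  2  3
  c  9  8  7  6  5  4  3  2  2  2  3  2
  g 10  9  8  7  6  5  4  3  3  3  3  3
The bottom-right entry gives D[10][11] = 3, so no sequence of fewer than 3 edits works. Backtracking through the table gives one optimal edit sequence (3 edits):
  bhridaaqcg → bhridaazqcg (ins z @8)
  bhridaazqcg → bhridaaznqcg (ins n @9)
  bhridaaznqcg → bhridaaznqc (del g @12)
Edit distance = 3.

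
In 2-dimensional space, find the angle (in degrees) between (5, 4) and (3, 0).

With u = (5, 4), v = (3, 0):
u·v = 5·3 + 4·0 = 15 + 0 = 15.
|u| = √(5² + 4²) = √41, |v| = √(3² + 0²) = √9, so |u||v| = √(41·9) = √369.
cos θ = (u·v)/(|u||v|) = 15/√369 ≈ 0.780869
θ = arccos(0.780869) ≈ 38.66°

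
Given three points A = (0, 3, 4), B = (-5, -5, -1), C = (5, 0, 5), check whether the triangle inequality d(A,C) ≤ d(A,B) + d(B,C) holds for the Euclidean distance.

d(A,B) = √(5² + 8² + 5²) = √114 ≈ 10.6771, d(B,C) = √(10² + 5² + 6²) = √161 ≈ 12.6886, d(A,C) = √(5² + 3² + 1²) = √35 ≈ 5.9161.
d(A,C) ≈ 5.9161 ≤ 10.6771 + 12.6886 = 23.3657. Triangle inequality is satisfied.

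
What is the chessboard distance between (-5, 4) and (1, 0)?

max(|x_i - y_i|) = max(|-5 - 1|, |4 - 0|) = max(6, 4) = 6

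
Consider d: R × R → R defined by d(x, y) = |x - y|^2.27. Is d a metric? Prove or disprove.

No. d(x,y) = |x-y|^2.27 fails the triangle inequality since p = 2.27 > 1. Counterexample: x = -4, y = 6, z = 17. d(x,z) = |-4 - 17|^2.27 = 21^2.27 ≈ 1003.3161, but d(x,y) + d(y,z) = 10^2.27 + 11^2.27 ≈ 186.2087 + 231.1859 = 417.3946. Since 1003.3161 > 417.3946, the triangle inequality is violated.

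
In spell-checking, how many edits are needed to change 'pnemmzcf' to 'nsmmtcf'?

Let D[i][j] be the edit distance between the first i characters of 'pnemmzcf' and the first j characters of 'nsmmtcf', with D[i][0] = i, D[0][j] = j, and D[i][j] = D[i-1][j-1] if the characters match, else 1 + min(D[i-1][j], D[i][j-1], D[i-1][j-1]). Filling the table (rows: prefixes of 'pnemmzcf', columns: prefixes of 'nsmmtcf'):
     ε  n  s  m  m  t  c  f
  ε  0  1  2  3  4  5  6  7
  p  1  1  2  3  4  5  6  7
  n  2  1  2  3  4  5  6  7
  e  3  2  2  3  4  5  6  7
  m  4  3  3  2  3  4  5  6
  m  5  4  4  3  2  3  4  5
  z  6  5  5  4  3  3  4  5
  c  7  6  6  5  4  4  3  4
  f  8  7  7  6  5  5  4  3
The bottom-right entry gives D[8][7] = 3, so no sequence of fewer than 3 edits works. Backtracking through the table gives one optimal edit sequence (3 edits):
  pnemmzcf → nemmzcf (del p @1)
  nemmzcf → nsmmzcf (sub e→s @2)
  nsmmzcf → nsmmtcf (sub z→t @5)
Edit distance = 3.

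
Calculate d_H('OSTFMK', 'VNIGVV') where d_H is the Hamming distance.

Differing positions: 1, 2, 3, 4, 5, 6. Hamming distance = 6.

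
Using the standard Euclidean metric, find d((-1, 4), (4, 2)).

√(Σ(x_i - y_i)²) = √((-1 - 4)² + (4 - 2)²)
= √((-5)² + 2²) = √(25 + 4) = √29 ≈ 5.3852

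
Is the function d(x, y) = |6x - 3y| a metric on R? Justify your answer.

No. d fails symmetry: d(7, 8) = |6·7 - 3·8| = |18| = 18, but d(8, 7) = |6·8 - 3·7| = |27| = 27. Since 18 ≠ 27, d(x,y) ≠ d(y,x) in general.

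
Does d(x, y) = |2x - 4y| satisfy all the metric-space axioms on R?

No. d fails symmetry: d(1, 4) = |2·1 - 4·4| = |-14| = 14, but d(4, 1) = |2·4 - 4·1| = |4| = 4. Since 14 ≠ 4, d(x,y) ≠ d(y,x) in general.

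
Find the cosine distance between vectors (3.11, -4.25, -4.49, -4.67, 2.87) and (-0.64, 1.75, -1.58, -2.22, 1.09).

With u = (3.11, -4.25, -4.49, -4.67, 2.87), v = (-0.64, 1.75, -1.58, -2.22, 1.09):
u·v = 3.11·(-0.64) + (-4.25)·1.75 + (-4.49)·(-1.58) + (-4.67)·(-2.22) + 2.87·1.09 = (-1.9904) + (-7.4375) + 7.0942 + 10.3674 + 3.1283 = 11.162.
|u| = √(3.11² + (-4.25)² + (-4.49)² + (-4.67)² + 2.87²) = √(9.6721 + 18.0625 + 20.1601 + 21.8089 + 8.2369) = √77.9405, |v| = √((-0.64)² + 1.75² + (-1.58)² + (-2.22)² + 1.09²) = √(0.4096 + 3.0625 + 2.4964 + 4.9284 + 1.1881) = √12.085.
cos θ = (u·v)/(|u||v|) = 11.162/(√77.9405·√12.085) ≈ 0.3637
Cosine distance = 1 - cos θ ≈ 1 - 0.3637 = 0.6363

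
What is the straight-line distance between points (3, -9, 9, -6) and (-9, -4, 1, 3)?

√(Σ(x_i - y_i)²) = √((3 - (-9))² + (-9 - (-4))² + (9 - 1)² + (-6 - 3)²)
= √(12² + (-5)² + 8² + (-9)²) = √(144 + 25 + 64 + 81) = √314 ≈ 17.72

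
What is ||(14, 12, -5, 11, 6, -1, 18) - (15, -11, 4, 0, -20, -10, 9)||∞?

max(|x_i - y_i|) = max(|14 - 15|, |12 - (-11)|, |-5 - 4|, |11 - 0|, |6 - (-20)|, |-1 - (-10)|, |18 - 9|) = max(1, 23, 9, 11, 26, 9, 9) = 26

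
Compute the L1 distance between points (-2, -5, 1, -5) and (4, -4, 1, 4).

Σ|x_i - y_i| = |-2 - 4| + |-5 - (-4)| + |1 - 1| + |-5 - 4| = 6 + 1 + 0 + 9 = 16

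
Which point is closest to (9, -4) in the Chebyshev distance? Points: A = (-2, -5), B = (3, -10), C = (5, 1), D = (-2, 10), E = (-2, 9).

Distances: d(A) = 11, d(B) = 6, d(C) = 5, d(D) = 14, d(E) = 13. Nearest: C = (5, 1) with distance 5.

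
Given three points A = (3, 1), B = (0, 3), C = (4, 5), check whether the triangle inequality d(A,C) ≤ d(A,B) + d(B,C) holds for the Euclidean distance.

d(A,B) = √(3² + 2²) = √13 ≈ 3.6056, d(B,C) = √(4² + 2²) = √20 ≈ 4.4721, d(A,C) = √(1² + 4²) = √17 ≈ 4.1231.
d(A,C) ≈ 4.1231 ≤ 3.6056 + 4.4721 = 8.0777. Triangle inequality is satisfied.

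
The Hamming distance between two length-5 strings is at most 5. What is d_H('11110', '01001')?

Differing positions: 1, 3, 4, 5. Hamming distance = 4. The maximum possible Hamming distance for length-5 strings is 5, so d_H/5 = 4/5 = 0.8.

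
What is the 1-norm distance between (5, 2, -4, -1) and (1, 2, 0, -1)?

Σ|x_i - y_i| = |5 - 1| + |2 - 2| + |-4 - 0| + |-1 - (-1)| = 4 + 0 + 4 + 0 = 8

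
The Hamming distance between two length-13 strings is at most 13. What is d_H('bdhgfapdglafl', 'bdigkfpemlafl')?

Differing positions: 3, 5, 6, 8, 9. Hamming distance = 5. The maximum possible Hamming distance for length-13 strings is 13, so d_H/13 = 5/13 ≈ 0.3846.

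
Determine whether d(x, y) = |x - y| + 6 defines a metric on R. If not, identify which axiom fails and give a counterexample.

No. d fails identity of indiscernibles (specifically d(x,x) = 0): d(-7, -7) = |-7 - (-7)| + 6 = 0 + 6 = 6 ≠ 0.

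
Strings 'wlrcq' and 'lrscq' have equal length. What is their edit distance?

Let D[i][j] be the edit distance between the first i characters of 'wlrcq' and the first j characters of 'lrscq', with D[i][0] = i, D[0][j] = j, and D[i][j] = D[i-1][j-1] if the characters match, else 1 + min(D[i-1][j], D[i][j-1], D[i-1][j-1]). Filling the table (rows: prefixes of 'wlrcq', columns: prefixes of 'lrscq'):
     ε  l  r  s  c  q
  ε  0  1  2  3  4  5
  w  1  1  2  3  4  5
  l  2  1  2  3  4  5
  r  3  2  1  2  3  4
  c  4  3  2  2  2  3
  q  5  4  3  3  3  2
The bottom-right entry gives D[5][5] = 2, so no sequence of fewer than 2 edits works. Backtracking through the table gives one optimal edit sequence (2 edits):
  wlrcq → lrcq (del w @1)
  lrcq → lrscq (ins s @3)
Edit distance = 2.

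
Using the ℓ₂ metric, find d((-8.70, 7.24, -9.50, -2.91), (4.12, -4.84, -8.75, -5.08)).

√(Σ(x_i - y_i)²) = √((-8.7 - 4.12)² + (7.24 - (-4.84))² + (-9.5 - (-8.75))² + (-2.91 - (-5.08))²)
= √((-12.82)² + 12.08² + (-0.75)² + 2.17²) = √(164.3524 + 145.9264 + 0.5625 + 4.7089) = √315.5502 ≈ 17.7637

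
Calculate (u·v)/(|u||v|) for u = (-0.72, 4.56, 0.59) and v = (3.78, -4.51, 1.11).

With u = (-0.72, 4.56, 0.59), v = (3.78, -4.51, 1.11):
u·v = (-0.72)·3.78 + 4.56·(-4.51) + 0.59·1.11 = (-2.7216) + (-20.5656) + 0.6549 = -22.6323.
|u| = √((-0.72)² + 4.56² + 0.59²) = √(0.5184 + 20.7936 + 0.3481) = √21.6601, |v| = √(3.78² + (-4.51)² + 1.11²) = √(14.2884 + 20.3401 + 1.2321) = √35.8606.
cos θ = (u·v)/(|u||v|) = -22.6323/(√21.6601·√35.8606) ≈ -0.8121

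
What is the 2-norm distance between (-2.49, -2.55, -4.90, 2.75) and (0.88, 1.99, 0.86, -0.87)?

(Σ|x_i - y_i|^2)^(1/2) = (|-2.49 - 0.88|^2 + |-2.55 - 1.99|^2 + |-4.9 - 0.86|^2 + |2.75 - (-0.87)|^2)^(1/2)
= (3.37^2 + 4.54^2 + 5.76^2 + 3.62^2)^(1/2) = (11.3569 + 20.6116 + 33.1776 + 13.1044)^(1/2) = (78.2505)^(1/2) ≈ 8.8459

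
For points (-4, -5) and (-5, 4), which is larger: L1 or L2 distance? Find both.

L1 = |-4 - (-5)| + |-5 - 4| = 1 + 9 = 10
L2 = √(1² + 9²) = √82 ≈ 9.0554
L1 ≥ L2 always (equality iff movement is along one axis); L1 > L2 here.
Ratio L1/L2 = 10/√82 ≈ 1.1043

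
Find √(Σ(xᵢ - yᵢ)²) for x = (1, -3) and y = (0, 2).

√(Σ(x_i - y_i)²) = √((1 - 0)² + (-3 - 2)²)
= √(1² + (-5)²) = √(1 + 25) = √26 ≈ 5.099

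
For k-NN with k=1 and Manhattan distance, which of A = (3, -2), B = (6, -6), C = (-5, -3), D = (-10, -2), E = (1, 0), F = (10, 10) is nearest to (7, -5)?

Distances: d(A) = 7, d(B) = 2, d(C) = 14, d(D) = 20, d(E) = 11, d(F) = 18. Nearest: B = (6, -6) with distance 2.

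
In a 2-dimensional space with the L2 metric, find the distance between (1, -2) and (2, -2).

(Σ|x_i - y_i|^2)^(1/2) = (|1 - 2|^2 + |-2 - (-2)|^2)^(1/2)
= (1^2 + 0^2)^(1/2) = (1 + 0)^(1/2) = (1)^(1/2) = 1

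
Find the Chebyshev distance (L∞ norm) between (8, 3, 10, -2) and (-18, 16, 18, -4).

max(|x_i - y_i|) = max(|8 - (-18)|, |3 - 16|, |10 - 18|, |-2 - (-4)|) = max(26, 13, 8, 2) = 26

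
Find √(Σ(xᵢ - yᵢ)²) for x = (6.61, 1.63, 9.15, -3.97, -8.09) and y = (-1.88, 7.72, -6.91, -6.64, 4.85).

√(Σ(x_i - y_i)²) = √((6.61 - (-1.88))² + (1.63 - 7.72)² + (9.15 - (-6.91))² + (-3.97 - (-6.64))² + (-8.09 - 4.85)²)
= √(8.49² + (-6.09)² + 16.06² + 2.67² + (-12.94)²) = √(72.0801 + 37.0881 + 257.9236 + 7.1289 + 167.4436) = √541.6643 ≈ 23.2737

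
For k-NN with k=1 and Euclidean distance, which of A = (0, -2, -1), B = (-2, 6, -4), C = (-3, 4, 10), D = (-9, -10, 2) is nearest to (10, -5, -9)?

Distances: d(A) ≈ 13.1529, d(B) ≈ 17.0294, d(C) ≈ 24.7184, d(D) ≈ 22.5167. Nearest: A = (0, -2, -1) with distance 13.1529.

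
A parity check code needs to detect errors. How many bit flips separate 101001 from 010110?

Differing positions: 1, 2, 3, 4, 5, 6. Hamming distance = 6.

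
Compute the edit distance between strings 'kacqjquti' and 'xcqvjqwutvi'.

Let D[i][j] be the edit distance between the first i characters of 'kacqjquti' and the first j characters of 'xcqvjqwutvi', with D[i][0] = i, D[0][j] = j, and D[i][j] = D[i-1][j-1] if the characters match, else 1 + min(D[i-1][j], D[i][j-1], D[i-1][j-1]). Filling the table (rows: prefixes of 'kacqjquti', columns: prefixes of 'xcqvjqwutvi'):
     ε  x  c  q  v  j  q  w  u  t  v  i
  ε  0  1  2  3  4  5  6  7  8  9 10 11
  k  1  1  2  3  4  5  6  7  8  9 10 11
  a  2  2  2  3  4  5  6  7  8  9 10 11
  c  3  3  2  3  4  5  6  7  8  9 10 11
  q  4  4  3  2  3  4  5  6  7  8  9 10
  j  5  5  4  3  3  3  4  5  6  7  8  9
  q  6  6  5  4  4  4  3  4  5  6  7  8
  u  7  7  6  5  5  5  4  4  4  5  6  7
  t  8  8  7  6  6  6  5  5  5  4  5  6
  i  9  9  8  7  7  7  6  6  6  5  5  5
The bottom-right entry gives D[9][11] = 5, so no sequence of fewer than 5 edits works. Backtracking through the table gives one optimal edit sequence (5 edits):
  kacqjquti → acqjquti (del k @1)
  acqjquti → xcqjquti (sub a→x @1)
  xcqjquti → xcqvjquti (ins v @4)
  xcqvjquti → xcqvjqwuti (ins w @7)
  xcqvjqwuti → xcqvjqwutvi (ins v @10)
Edit distance = 5.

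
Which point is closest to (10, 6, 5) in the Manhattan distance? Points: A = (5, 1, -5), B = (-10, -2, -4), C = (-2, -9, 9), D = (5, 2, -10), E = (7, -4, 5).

Distances: d(A) = 20, d(B) = 37, d(C) = 31, d(D) = 24, d(E) = 13. Nearest: E = (7, -4, 5) with distance 13.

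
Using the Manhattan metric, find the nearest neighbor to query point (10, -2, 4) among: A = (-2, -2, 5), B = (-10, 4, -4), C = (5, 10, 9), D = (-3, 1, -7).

Distances: d(A) = 13, d(B) = 34, d(C) = 22, d(D) = 27. Nearest: A = (-2, -2, 5) with distance 13.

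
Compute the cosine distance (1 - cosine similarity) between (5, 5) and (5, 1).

With u = (5, 5), v = (5, 1):
u·v = 5·5 + 5·1 = 25 + 5 = 30.
|u| = √(5² + 5²) = √50, |v| = √(5² + 1²) = √26, so |u||v| = √(50·26) = √1300.
cos θ = (u·v)/(|u||v|) = 30/√1300 ≈ 0.8321
Cosine distance = 1 - cos θ ≈ 1 - 0.8321 = 0.1679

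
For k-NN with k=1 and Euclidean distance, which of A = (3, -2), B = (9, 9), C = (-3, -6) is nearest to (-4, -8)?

Distances: d(A) ≈ 9.2195, d(B) ≈ 21.4009, d(C) ≈ 2.2361. Nearest: C = (-3, -6) with distance 2.2361.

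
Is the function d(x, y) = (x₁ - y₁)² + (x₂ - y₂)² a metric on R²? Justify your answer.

No. The squared Euclidean distance fails the triangle inequality. Counterexample: x = (0, 0), y = (4, 3), z = (8, 6). d(x,z) = 8² + 6² = 100, but d(x,y) + d(y,z) = (4² + 3²) + (4² + 3²) = 25 + 25 = 50. Since 100 > 50, the triangle inequality is violated. (Note: √d, the ordinary Euclidean distance, IS a metric.)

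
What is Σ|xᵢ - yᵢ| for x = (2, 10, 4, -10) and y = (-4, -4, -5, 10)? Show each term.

Σ|x_i - y_i| = |2 - (-4)| + |10 - (-4)| + |4 - (-5)| + |-10 - 10| = 6 + 14 + 9 + 20 = 49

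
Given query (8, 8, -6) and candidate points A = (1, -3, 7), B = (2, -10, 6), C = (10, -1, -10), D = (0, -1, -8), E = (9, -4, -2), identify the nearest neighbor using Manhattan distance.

Distances: d(A) = 31, d(B) = 36, d(C) = 15, d(D) = 19, d(E) = 17. Nearest: C = (10, -1, -10) with distance 15.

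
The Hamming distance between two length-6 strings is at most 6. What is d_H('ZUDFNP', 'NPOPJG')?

Differing positions: 1, 2, 3, 4, 5, 6. Hamming distance = 6. The maximum possible Hamming distance for length-6 strings is 6, so d_H/6 = 6/6 = 1.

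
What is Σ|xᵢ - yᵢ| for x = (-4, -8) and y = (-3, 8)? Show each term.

Σ|x_i - y_i| = |-4 - (-3)| + |-8 - 8| = 1 + 16 = 17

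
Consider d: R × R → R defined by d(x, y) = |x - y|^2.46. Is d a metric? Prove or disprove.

No. d(x,y) = |x-y|^2.46 fails the triangle inequality since p = 2.46 > 1. Counterexample: x = -2, y = 4, z = 14. d(x,z) = |-2 - 14|^2.46 = 16^2.46 ≈ 916.5057, but d(x,y) + d(y,z) = 6^2.46 + 10^2.46 ≈ 82.0828 + 288.4032 = 370.486. Since 916.5057 > 370.486, the triangle inequality is violated.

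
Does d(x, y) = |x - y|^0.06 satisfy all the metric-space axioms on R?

Yes. With 0 < p = 0.06 ≤ 1, d(x,y) = |x-y|^0.06 is a metric on R. Non-negativity and symmetry are immediate; |x-y|^0.06 = 0 ⟺ |x-y| = 0 ⟺ x = y. For the triangle inequality, the function t ↦ t^0.06 is subadditive on [0,∞) when p ≤ 1, so |x-z|^0.06 ≤ (|x-y| + |y-z|)^0.06 ≤ |x-y|^0.06 + |y-z|^0.06.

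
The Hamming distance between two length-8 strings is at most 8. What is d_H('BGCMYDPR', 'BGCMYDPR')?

Differing positions: none. Hamming distance = 0. The maximum possible Hamming distance for length-8 strings is 8, so d_H/8 = 0/8 = 0.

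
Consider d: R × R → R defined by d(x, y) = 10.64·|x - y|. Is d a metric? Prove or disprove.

Yes. Since |x - y| is a metric on R and 10.64 > 0, the positive scalar multiple 10.64·|x - y| is also a metric: scaling by a positive constant preserves non-negativity, identity (d=0 ⟺ |x-y|=0 ⟺ x=y), symmetry, and the triangle inequality.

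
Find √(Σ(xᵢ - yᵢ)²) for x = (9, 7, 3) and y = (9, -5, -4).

√(Σ(x_i - y_i)²) = √((9 - 9)² + (7 - (-5))² + (3 - (-4))²)
= √(0² + 12² + 7²) = √(0 + 144 + 49) = √193 ≈ 13.8924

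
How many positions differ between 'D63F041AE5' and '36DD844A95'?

Differing positions: 1, 3, 4, 5, 7, 9. Hamming distance = 6.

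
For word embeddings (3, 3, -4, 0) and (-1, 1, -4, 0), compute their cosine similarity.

With u = (3, 3, -4, 0), v = (-1, 1, -4, 0):
u·v = 3·(-1) + 3·1 + (-4)·(-4) + 0·0 = (-3) + 3 + 16 + 0 = 16.
|u| = √(3² + 3² + (-4)² + 0²) = √34, |v| = √((-1)² + 1² + (-4)² + 0²) = √18, so |u||v| = √(34·18) = √612.
cos θ = (u·v)/(|u||v|) = 16/√612 ≈ 0.6468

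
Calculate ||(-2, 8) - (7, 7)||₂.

√(Σ(x_i - y_i)²) = √((-2 - 7)² + (8 - 7)²)
= √((-9)² + 1²) = √(81 + 1) = √82 ≈ 9.0554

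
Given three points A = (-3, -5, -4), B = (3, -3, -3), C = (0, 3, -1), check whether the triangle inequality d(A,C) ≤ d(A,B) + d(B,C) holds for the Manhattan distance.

d(A,B) = 6 + 2 + 1 = 9, d(B,C) = 3 + 6 + 2 = 11, d(A,C) = 3 + 8 + 3 = 14.
d(A,C) = 14 ≤ 9 + 11 = 20. Triangle inequality is satisfied.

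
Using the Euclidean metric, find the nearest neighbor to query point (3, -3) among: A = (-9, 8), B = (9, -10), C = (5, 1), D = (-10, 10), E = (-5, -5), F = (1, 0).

Distances: d(A) ≈ 16.2788, d(B) ≈ 9.2195, d(C) ≈ 4.4721, d(D) ≈ 18.3848, d(E) ≈ 8.2462, d(F) ≈ 3.6056. Nearest: F = (1, 0) with distance 3.6056.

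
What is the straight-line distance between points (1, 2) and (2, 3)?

√(Σ(x_i - y_i)²) = √((1 - 2)² + (2 - 3)²)
= √((-1)² + (-1)²) = √(1 + 1) = √2 ≈ 1.4142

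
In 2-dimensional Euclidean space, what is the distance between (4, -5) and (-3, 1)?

√(Σ(x_i - y_i)²) = √((4 - (-3))² + (-5 - 1)²)
= √(7² + (-6)²) = √(49 + 36) = √85 ≈ 9.2195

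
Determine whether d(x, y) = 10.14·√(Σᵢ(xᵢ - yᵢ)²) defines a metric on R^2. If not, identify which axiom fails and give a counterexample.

Yes. The L2 (Euclidean) norm induces a metric on R^2, and multiplying a metric by a positive constant 10.14 > 0 preserves all four axioms: non-negativity (10.14·||x-y|| ≥ 0), identity (10.14·||x-y|| = 0 ⟺ ||x-y|| = 0 ⟺ x = y), symmetry (||x-y|| = ||y-x||), and the triangle inequality (10.14·||x-z|| ≤ 10.14·||x-y|| + 10.14·||y-z||). So d is a metric.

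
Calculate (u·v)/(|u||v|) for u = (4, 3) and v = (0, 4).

With u = (4, 3), v = (0, 4):
u·v = 4·0 + 3·4 = 0 + 12 = 12.
|u| = √(4² + 3²) = √25, |v| = √(0² + 4²) = √16, so |u||v| = √(25·16) = √400 = 20.
cos θ = (u·v)/(|u||v|) = 12/20 = 0.6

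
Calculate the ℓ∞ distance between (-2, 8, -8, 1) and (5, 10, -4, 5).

max(|x_i - y_i|) = max(|-2 - 5|, |8 - 10|, |-8 - (-4)|, |1 - 5|) = max(7, 2, 4, 4) = 7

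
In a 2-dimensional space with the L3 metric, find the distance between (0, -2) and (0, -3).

(Σ|x_i - y_i|^3)^(1/3) = (|0 - 0|^3 + |-2 - (-3)|^3)^(1/3)
= (0^3 + 1^3)^(1/3) = (0 + 1)^(1/3) = (1)^(1/3) = 1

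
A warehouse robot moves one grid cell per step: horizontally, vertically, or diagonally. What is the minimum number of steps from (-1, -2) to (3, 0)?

max(|x_i - y_i|) = max(|-1 - 3|, |-2 - 0|) = max(4, 2) = 4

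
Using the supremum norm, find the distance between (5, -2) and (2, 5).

max(|x_i - y_i|) = max(|5 - 2|, |-2 - 5|) = max(3, 7) = 7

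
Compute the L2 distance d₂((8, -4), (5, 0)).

√(Σ(x_i - y_i)²) = √((8 - 5)² + (-4 - 0)²)
= √(3² + (-4)²) = √(9 + 16) = √25 = 5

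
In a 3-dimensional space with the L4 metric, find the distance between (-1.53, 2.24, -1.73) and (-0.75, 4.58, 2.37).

(Σ|x_i - y_i|^4)^(1/4) = (|-1.53 - (-0.75)|^4 + |2.24 - 4.58|^4 + |-1.73 - 2.37|^4)^(1/4)
= (0.78^4 + 2.34^4 + 4.1^4)^(1/4) ≈ (0.3702 + 29.9822 + 282.5761)^(1/4) = (312.9285)^(1/4) ≈ 4.2059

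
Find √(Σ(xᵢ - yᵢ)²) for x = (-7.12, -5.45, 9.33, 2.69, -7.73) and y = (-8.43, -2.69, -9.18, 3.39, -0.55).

√(Σ(x_i - y_i)²) = √((-7.12 - (-8.43))² + (-5.45 - (-2.69))² + (9.33 - (-9.18))² + (2.69 - 3.39)² + (-7.73 - (-0.55))²)
= √(1.31² + (-2.76)² + 18.51² + (-0.7)² + (-7.18)²) = √(1.7161 + 7.6176 + 342.6201 + 0.49 + 51.5524) = √403.9962 ≈ 20.0997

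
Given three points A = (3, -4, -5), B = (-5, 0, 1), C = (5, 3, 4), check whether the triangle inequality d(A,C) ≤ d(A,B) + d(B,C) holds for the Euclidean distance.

d(A,B) = √(8² + 4² + 6²) = √116 ≈ 10.7703, d(B,C) = √(10² + 3² + 3²) = √118 ≈ 10.8628, d(A,C) = √(2² + 7² + 9²) = √134 ≈ 11.5758.
d(A,C) ≈ 11.5758 ≤ 10.7703 + 10.8628 = 21.6331. Triangle inequality is satisfied.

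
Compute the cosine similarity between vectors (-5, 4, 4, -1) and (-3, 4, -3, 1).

With u = (-5, 4, 4, -1), v = (-3, 4, -3, 1):
u·v = (-5)·(-3) + 4·4 + 4·(-3) + (-1)·1 = 15 + 16 + (-12) + (-1) = 18.
|u| = √((-5)² + 4² + 4² + (-1)²) = √58, |v| = √((-3)² + 4² + (-3)² + 1²) = √35, so |u||v| = √(58·35) = √2030.
cos θ = (u·v)/(|u||v|) = 18/√2030 ≈ 0.3995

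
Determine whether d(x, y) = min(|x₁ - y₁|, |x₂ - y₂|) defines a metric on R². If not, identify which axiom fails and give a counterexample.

No. d fails identity of indiscernibles: take x = (5, 0) and y = (5, 8). Then d(x,y) = min(|5 - 5|, |0 - 8|) = min(0, 8) = 0, yet x ≠ y.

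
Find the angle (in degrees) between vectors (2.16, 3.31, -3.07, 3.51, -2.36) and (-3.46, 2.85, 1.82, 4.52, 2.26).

With u = (2.16, 3.31, -3.07, 3.51, -2.36), v = (-3.46, 2.85, 1.82, 4.52, 2.26):
u·v = 2.16·(-3.46) + 3.31·2.85 + (-3.07)·1.82 + 3.51·4.52 + (-2.36)·2.26 = (-7.4736) + 9.4335 + (-5.5874) + 15.8652 + (-5.3336) = 6.9041.
|u| = √(2.16² + 3.31² + (-3.07)² + 3.51² + (-2.36)²) = √(4.6656 + 10.9561 + 9.4249 + 12.3201 + 5.5696) = √42.9363, |v| = √((-3.46)² + 2.85² + 1.82² + 4.52² + 2.26²) = √(11.9716 + 8.1225 + 3.3124 + 20.4304 + 5.1076) = √48.9445.
cos θ = (u·v)/(|u||v|) = 6.9041/(√42.9363·√48.9445) ≈ 0.150606
θ = arccos(0.150606) ≈ 81.34°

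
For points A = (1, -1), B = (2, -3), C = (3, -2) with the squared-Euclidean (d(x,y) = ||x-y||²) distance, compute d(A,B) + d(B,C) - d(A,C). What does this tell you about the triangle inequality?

d(A,B) = 1² + 2² = 5, d(B,C) = 1² + 1² = 2, d(A,C) = 2² + 1² = 5.
d(A,B) + d(B,C) - d(A,C) = 5 + 2 - 5 = 7 - 5 = 2. This is ≥ 0, so the triangle inequality holds for these points.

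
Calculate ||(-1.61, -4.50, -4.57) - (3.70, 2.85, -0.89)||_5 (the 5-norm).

(Σ|x_i - y_i|^5)^(1/5) = (|-1.61 - 3.7|^5 + |-4.5 - 2.85|^5 + |-4.57 - (-0.89)|^5)^(1/5)
= (5.31^5 + 7.35^5 + 3.68^5)^(1/5) ≈ (4221.5565 + 21450.4642 + 674.8995)^(1/5) = (26346.9202)^(1/5) ≈ 7.6585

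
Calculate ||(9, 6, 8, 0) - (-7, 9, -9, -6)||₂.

√(Σ(x_i - y_i)²) = √((9 - (-7))² + (6 - 9)² + (8 - (-9))² + (0 - (-6))²)
= √(16² + (-3)² + 17² + 6²) = √(256 + 9 + 289 + 36) = √590 ≈ 24.2899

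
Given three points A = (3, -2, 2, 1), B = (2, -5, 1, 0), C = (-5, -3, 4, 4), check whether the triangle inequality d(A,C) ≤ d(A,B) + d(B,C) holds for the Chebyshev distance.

d(A,B) = max(1, 3, 1, 1) = 3, d(B,C) = max(7, 2, 3, 4) = 7, d(A,C) = max(8, 1, 2, 3) = 8.
d(A,C) = 8 ≤ 3 + 7 = 10. Triangle inequality is satisfied.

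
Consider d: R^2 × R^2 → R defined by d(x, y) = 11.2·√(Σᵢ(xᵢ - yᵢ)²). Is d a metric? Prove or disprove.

Yes. The L2 (Euclidean) norm induces a metric on R^2, and multiplying a metric by a positive constant 11.2 > 0 preserves all four axioms: non-negativity (11.2·||x-y|| ≥ 0), identity (11.2·||x-y|| = 0 ⟺ ||x-y|| = 0 ⟺ x = y), symmetry (||x-y|| = ||y-x||), and the triangle inequality (11.2·||x-z|| ≤ 11.2·||x-y|| + 11.2·||y-z||). So d is a metric.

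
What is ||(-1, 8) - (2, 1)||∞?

max(|x_i - y_i|) = max(|-1 - 2|, |8 - 1|) = max(3, 7) = 7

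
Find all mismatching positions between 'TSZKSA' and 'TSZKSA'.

Differing positions: none. Hamming distance = 0.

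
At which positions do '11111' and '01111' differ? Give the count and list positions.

Differing positions: 1. Hamming distance = 1.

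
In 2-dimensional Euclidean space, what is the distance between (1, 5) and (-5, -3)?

√(Σ(x_i - y_i)²) = √((1 - (-5))² + (5 - (-3))²)
= √(6² + 8²) = √(36 + 64) = √100 = 10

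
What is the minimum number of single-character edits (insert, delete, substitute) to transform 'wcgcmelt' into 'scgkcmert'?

Let D[i][j] be the edit distance between the first i characters of 'wcgcmelt' and the first j characters of 'scgkcmert', with D[i][0] = i, D[0][j] = j, and D[i][j] = D[i-1][j-1] if the characters match, else 1 + min(D[i-1][j], D[i][j-1], D[i-1][j-1]). Filling the table (rows: prefixes of 'wcgcmelt', columns: prefixes of 'scgkcmert'):
     ε  s  c  g  k  c  m  e  r  t
  ε  0  1  2  3  4  5  6  7  8  9
  w  1  1  2  3  4  5  6  7  8  9
  c  2  2  1  2  3  4  5  6  7  8
  g  3  3  2  1  2  3  4  5  6  7
  c  4  4  3  2  2  2  3  4  5  6
  m  5  5  4  3  3  3  2  3  4  5
  e  6  6  5  4  4  4  3  2  3  4
  l  7  7  6  5  5  5  4  3  3  4
  t  8  8  7  6  6  6  5  4  4  3
The bottom-right entry gives D[8][9] = 3, so no sequence of fewer than 3 edits works. Backtracking through the table gives one optimal edit sequence (3 edits):
  wcgcmelt → scgcmelt (sub w→s @1)
  scgcmelt → scgkcmelt (ins k @4)
  scgkcmelt → scgkcmert (sub l→r @8)
Edit distance = 3.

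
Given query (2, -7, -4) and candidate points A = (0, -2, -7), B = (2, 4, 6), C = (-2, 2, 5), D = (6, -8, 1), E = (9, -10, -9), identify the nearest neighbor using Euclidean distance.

Distances: d(A) ≈ 6.1644, d(B) ≈ 14.8661, d(C) ≈ 13.3417, d(D) ≈ 6.4807, d(E) ≈ 9.1104. Nearest: A = (0, -2, -7) with distance 6.1644.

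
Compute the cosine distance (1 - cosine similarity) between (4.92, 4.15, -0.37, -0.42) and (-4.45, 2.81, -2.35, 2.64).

With u = (4.92, 4.15, -0.37, -0.42), v = (-4.45, 2.81, -2.35, 2.64):
u·v = 4.92·(-4.45) + 4.15·2.81 + (-0.37)·(-2.35) + (-0.42)·2.64 = (-21.894) + 11.6615 + 0.8695 + (-1.1088) = -10.4718.
|u| = √(4.92² + 4.15² + (-0.37)² + (-0.42)²) = √(24.2064 + 17.2225 + 0.1369 + 0.1764) = √41.7422, |v| = √((-4.45)² + 2.81² + (-2.35)² + 2.64²) = √(19.8025 + 7.8961 + 5.5225 + 6.9696) = √40.1907.
cos θ = (u·v)/(|u||v|) = -10.4718/(√41.7422·√40.1907) ≈ -0.2557
Cosine distance = 1 - cos θ ≈ 1 - (-0.2557) = 1.2557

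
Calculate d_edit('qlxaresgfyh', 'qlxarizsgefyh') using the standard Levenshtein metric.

Let D[i][j] be the edit distance between the first i characters of 'qlxaresgfyh' and the first j characters of 'qlxarizsgefyh', with D[i][0] = i, D[0][j] = j, and D[i][j] = D[i-1][j-1] if the characters match, else 1 + min(D[i-1][j], D[i][j-1], D[i-1][j-1]). Filling the table (rows: prefixes of 'qlxaresgfyh', columns: prefixes of 'qlxarizsgefyh'):
     ε  q  l  x  a  r  i  z  s  g  e  f  y  h
  ε  0  1  2  3  4  5  6  7  8  9 10 11 12 13
  q  1  0  1  2  3  4  5  6  7  8  9 10 11 12
  l  2  1  0  1  2  3  4  5  6  7  8  9 10 11
  x  3  2  1  0  1  2  3  4  5  6  7  8  9 10
  a  4  3  2  1  0  1  2  3  4  5  6  7  8  9
  r  5  4  3  2  1  0  1  2  3  4  5  6  7  8
  e  6  5  4  3  2  1  1  2  3  4  4  5  6  7
  s  7  6  5  4  3  2  2  2  2  3  4  5  6  7
  g  8  7  6  5  4  3  3  3  3  2  3  4  5  6
  f  9  8  7  6  5  4  4  4  4  3  3  3  4  5
  y 10  9  8  7  6  5  5  5  5  4  4  4  3  4
  h 11 10  9  8  7  6  6  6  6  5  5  5  4  3
The bottom-right entry gives D[11][13] = 3, so no sequence of fewer than 3 edits works. Backtracking through the table gives one optimal edit sequence (3 edits):
  qlxaresgfyh → qlxariesgfyh (ins i @6)
  qlxariesgfyh → qlxarizsgfyh (sub e→z @7)
  qlxarizsgfyh → qlxarizsgefyh (ins e @10)
Edit distance = 3.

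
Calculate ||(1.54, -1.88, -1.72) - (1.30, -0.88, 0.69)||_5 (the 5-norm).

(Σ|x_i - y_i|^5)^(1/5) = (|1.54 - 1.3|^5 + |-1.88 - (-0.88)|^5 + |-1.72 - 0.69|^5)^(1/5)
= (0.24^5 + 1^5 + 2.41^5)^(1/5) ≈ (0.0008 + 1 + 81.299)^(1/5) = (82.2998)^(1/5) ≈ 2.4159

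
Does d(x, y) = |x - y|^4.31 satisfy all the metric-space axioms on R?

No. d(x,y) = |x-y|^4.31 fails the triangle inequality since p = 4.31 > 1. Counterexample: x = -5, y = 3, z = 7. d(x,z) = |-5 - 7|^4.31 = 12^4.31 ≈ 44799.2941, but d(x,y) + d(y,z) = 8^4.31 + 4^4.31 ≈ 7804.0105 + 393.44 = 8197.4505. Since 44799.2941 > 8197.4505, the triangle inequality is violated.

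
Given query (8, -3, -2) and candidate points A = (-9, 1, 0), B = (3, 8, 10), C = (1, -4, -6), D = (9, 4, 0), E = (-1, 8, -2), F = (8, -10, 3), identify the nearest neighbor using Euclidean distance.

Distances: d(A) ≈ 17.5784, d(B) ≈ 17.0294, d(C) ≈ 8.124, d(D) ≈ 7.3485, d(E) ≈ 14.2127, d(F) ≈ 8.6023. Nearest: D = (9, 4, 0) with distance 7.3485.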